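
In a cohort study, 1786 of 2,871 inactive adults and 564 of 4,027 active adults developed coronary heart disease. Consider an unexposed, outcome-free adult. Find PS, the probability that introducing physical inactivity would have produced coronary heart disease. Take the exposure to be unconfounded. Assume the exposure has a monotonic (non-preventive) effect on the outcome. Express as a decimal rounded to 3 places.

PS ≈ 0.561

p₁ = P(outcome | exposed) = 1786/2871 = 0.62208
p₀ = P(outcome | unexposed) = 564/4027 = 0.14005
Under exogeneity and monotonicity, PS = (p₁ − p₀) / (1 − p₀).
PS = (0.62208 − 0.14005) / (1 − 0.14005) = 0.48203 / 0.85995 ≈ 0.5605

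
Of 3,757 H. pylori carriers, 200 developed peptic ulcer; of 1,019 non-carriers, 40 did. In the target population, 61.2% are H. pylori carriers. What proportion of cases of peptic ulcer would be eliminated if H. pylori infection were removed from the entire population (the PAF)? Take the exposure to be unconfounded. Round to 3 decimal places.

PAF ≈ 0.179

p₁ = P(outcome | exposed) = 200/3757 = 0.053234
p₀ = P(outcome | unexposed) = 40/1019 = 0.039254
Overall risk P(Y=1) = π·p₁ + (1−π)·p₀ = 0.612×0.053234 + 0.388×0.039254 = 0.04781.
Under exogeneity, PAF = [P(Y=1) − p₀] / P(Y=1).
PAF = (0.04781 − 0.039254) / 0.04781 ≈ 0.1790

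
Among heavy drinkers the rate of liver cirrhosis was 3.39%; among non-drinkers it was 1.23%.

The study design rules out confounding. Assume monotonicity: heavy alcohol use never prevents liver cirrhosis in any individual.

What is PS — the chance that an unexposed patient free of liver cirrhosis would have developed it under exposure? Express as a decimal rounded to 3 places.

PS ≈ 0.022

p₁ = 0.0339, p₀ = 0.0123.
Under exogeneity and monotonicity, PS = (p₁ − p₀) / (1 − p₀).
PS = (0.0339 − 0.0123) / (1 − 0.0123) = 0.0216 / 0.9877 ≈ 0.0219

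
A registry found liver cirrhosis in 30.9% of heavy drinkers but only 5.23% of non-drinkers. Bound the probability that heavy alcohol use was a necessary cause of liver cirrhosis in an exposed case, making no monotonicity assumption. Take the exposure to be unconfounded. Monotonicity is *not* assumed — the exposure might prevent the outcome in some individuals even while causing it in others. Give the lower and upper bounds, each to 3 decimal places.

0.831 ≤ PN ≤ 1.000

p₁ = 0.309, p₀ = 0.0523.
Under exogeneity alone the bounds on PN are max{0,(p₁−p₀)/p₁} ≤ PN ≤ min{1,(1−p₀)/p₁}.
  lower = (p₁ − p₀)/p₁ = 0.2567 / 0.309 ≈ 0.8307
  upper = min{1, (1 − p₀)/p₁} = 0.9477 / 0.309 ≈ 3.0670 → capped at 1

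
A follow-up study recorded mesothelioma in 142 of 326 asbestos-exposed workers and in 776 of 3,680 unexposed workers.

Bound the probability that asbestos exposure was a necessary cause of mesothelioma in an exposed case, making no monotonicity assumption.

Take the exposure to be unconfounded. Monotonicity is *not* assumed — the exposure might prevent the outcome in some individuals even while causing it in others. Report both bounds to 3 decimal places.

p₁ = P(outcome | exposed) = 142/326 = 0.43558
p₀ = P(outcome | unexposed) = 776/3680 = 0.21087
Under exogeneity alone the bounds on PN are max{0,(p₁−p₀)/p₁} ≤ PN ≤ min{1,(1−p₀)/p₁}.
  lower = (p₁ − p₀)/p₁ = 0.22471 / 0.43558 ≈ 0.5159
  upper = min{1, (1 − p₀)/p₁} = 0.78913 / 0.43558 ≈ 1.8117 → capped at 1

0.516 ≤ PN ≤ 1.000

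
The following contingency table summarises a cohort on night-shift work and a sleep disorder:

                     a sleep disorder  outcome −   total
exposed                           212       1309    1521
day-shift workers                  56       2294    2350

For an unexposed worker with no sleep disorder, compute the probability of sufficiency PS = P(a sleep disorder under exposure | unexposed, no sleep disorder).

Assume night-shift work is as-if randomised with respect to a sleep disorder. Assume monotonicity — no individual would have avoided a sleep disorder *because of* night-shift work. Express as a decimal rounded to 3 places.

PS ≈ 0.118

p₁ = P(outcome | exposed) = 212/1521 = 0.13938
p₀ = P(outcome | unexposed) = 56/2350 = 0.02383
Under exogeneity and monotonicity, PS = (p₁ − p₀)/(1 − p₀).
PS = (0.13938 − 0.02383) / 0.97617 ≈ 0.1184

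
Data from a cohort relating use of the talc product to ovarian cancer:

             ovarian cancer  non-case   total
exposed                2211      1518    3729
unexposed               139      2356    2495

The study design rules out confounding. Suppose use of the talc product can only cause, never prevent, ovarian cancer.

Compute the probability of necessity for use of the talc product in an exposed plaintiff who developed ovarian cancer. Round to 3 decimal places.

PN ≈ 0.906

p₁ = P(outcome | exposed) = 2211/3729 = 0.59292
p₀ = P(outcome | unexposed) = 139/2495 = 0.055711
Under exogeneity and monotonicity, PN = (p₁ − p₀)/p₁.
PN = (0.59292 − 0.055711) / 0.59292 ≈ 0.9060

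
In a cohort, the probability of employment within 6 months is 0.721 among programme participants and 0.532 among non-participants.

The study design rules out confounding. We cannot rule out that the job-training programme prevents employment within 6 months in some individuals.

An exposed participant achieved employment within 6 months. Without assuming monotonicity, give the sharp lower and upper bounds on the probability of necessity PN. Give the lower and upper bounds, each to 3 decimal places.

0.262 ≤ PN ≤ 0.649

Let p₁ = 0.721, p₀ = 0.532.
Under exogeneity alone the bounds on PN are max{0,(p₁−p₀)/p₁} ≤ PN ≤ min{1,(1−p₀)/p₁}.
  lower = (p₁ − p₀)/p₁ = 0.189 / 0.721 ≈ 0.2621
  upper = min{1, (1 − p₀)/p₁} = 0.468 / 0.721 ≈ 0.6491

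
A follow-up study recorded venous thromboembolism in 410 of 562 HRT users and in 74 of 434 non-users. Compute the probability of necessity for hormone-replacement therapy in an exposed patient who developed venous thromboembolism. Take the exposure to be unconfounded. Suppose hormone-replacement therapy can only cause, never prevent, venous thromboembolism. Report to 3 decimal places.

PN ≈ 0.766

p₁ = P(outcome | exposed) = 410/562 = 0.72954
p₀ = P(outcome | unexposed) = 74/434 = 0.17051
Under exogeneity and monotonicity, PN = (p₁ − p₀) / p₁.
PN = (0.72954 − 0.17051) / 0.72954 = 0.55903 / 0.72954 ≈ 0.7663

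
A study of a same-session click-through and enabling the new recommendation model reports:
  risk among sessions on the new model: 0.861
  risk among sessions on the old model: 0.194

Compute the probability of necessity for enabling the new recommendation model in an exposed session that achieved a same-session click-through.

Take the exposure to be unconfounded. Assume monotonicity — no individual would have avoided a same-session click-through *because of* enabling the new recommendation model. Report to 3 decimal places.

Let p₁ = 0.861, p₀ = 0.194.
Under exogeneity and monotonicity, PN = (p₁ − p₀) / p₁.
PN = (0.861 − 0.194) / 0.861 = 0.667 / 0.861 ≈ 0.7747

PN ≈ 0.775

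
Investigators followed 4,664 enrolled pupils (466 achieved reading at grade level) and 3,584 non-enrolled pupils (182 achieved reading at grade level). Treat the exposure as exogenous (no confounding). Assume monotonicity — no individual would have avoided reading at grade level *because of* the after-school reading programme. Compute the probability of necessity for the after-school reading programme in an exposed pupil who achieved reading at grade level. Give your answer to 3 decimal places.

p₁ = P(outcome | exposed) = 466/4664 = 0.099914
p₀ = P(outcome | unexposed) = 182/3584 = 0.050781
Under exogeneity and monotonicity, PN = (p₁ − p₀) / p₁.
PN = (0.099914 − 0.050781) / 0.099914 = 0.049133 / 0.099914 ≈ 0.4918

PN ≈ 0.492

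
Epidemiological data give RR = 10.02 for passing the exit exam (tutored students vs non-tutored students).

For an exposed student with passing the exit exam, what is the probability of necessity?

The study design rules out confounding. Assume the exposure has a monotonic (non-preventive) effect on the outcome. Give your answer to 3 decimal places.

Under exogeneity and monotonicity, PN = (RR − 1) / RR = 1 − 1/RR.
PN = (10.02 − 1) / 10.02 = 9.02 / 10.02 ≈ 0.9002

PN ≈ 0.900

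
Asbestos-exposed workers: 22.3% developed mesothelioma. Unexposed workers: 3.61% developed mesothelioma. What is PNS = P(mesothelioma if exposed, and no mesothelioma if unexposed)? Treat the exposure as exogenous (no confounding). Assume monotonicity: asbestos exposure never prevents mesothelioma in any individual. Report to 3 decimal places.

p₁ = 0.223, p₀ = 0.0361.
Under exogeneity and monotonicity, PNS = p₁ − p₀.
PNS = 0.223 − 0.0361 = 0.1869

PNS ≈ 0.187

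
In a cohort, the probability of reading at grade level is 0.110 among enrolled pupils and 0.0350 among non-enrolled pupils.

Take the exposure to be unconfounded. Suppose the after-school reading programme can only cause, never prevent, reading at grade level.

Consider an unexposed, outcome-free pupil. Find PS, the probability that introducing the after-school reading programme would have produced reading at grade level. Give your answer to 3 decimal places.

PS ≈ 0.078

Let p₁ = 0.11, p₀ = 0.035.
Under exogeneity and monotonicity, PS = (p₁ − p₀) / (1 − p₀).
PS = (0.11 − 0.035) / (1 − 0.035) = 0.075 / 0.965 ≈ 0.0777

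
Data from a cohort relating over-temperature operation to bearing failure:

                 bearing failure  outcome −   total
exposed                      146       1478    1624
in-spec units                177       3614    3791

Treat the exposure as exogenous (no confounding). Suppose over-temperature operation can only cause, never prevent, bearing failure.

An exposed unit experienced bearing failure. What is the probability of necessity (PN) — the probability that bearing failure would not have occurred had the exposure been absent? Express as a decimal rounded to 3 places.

PN ≈ 0.481

p₁ = P(outcome | exposed) = 146/1624 = 0.089901
p₀ = P(outcome | unexposed) = 177/3791 = 0.04669
Under exogeneity and monotonicity, PN = (p₁ − p₀) / p₁.
PN = (0.089901 − 0.04669) / 0.089901 = 0.043212 / 0.089901 ≈ 0.4807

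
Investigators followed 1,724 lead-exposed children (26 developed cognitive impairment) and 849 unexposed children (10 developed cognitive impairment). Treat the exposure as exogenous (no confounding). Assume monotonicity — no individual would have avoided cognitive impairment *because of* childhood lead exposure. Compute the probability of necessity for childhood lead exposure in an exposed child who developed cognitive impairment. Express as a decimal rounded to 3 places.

p₁ = P(outcome | exposed) = 26/1724 = 0.015081
p₀ = P(outcome | unexposed) = 10/849 = 0.011779
Under exogeneity and monotonicity, PN = (p₁ − p₀) / p₁.
PN = (0.015081 − 0.011779) / 0.015081 = 0.0033026 / 0.015081 ≈ 0.2190

PN ≈ 0.219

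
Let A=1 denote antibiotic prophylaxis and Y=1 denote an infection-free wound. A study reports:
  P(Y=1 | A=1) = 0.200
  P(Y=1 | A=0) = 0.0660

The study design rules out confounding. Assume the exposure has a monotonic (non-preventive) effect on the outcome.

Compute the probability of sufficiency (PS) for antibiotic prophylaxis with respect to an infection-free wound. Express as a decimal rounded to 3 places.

PS ≈ 0.143

Let p₁ = 0.2, p₀ = 0.066.
Under exogeneity and monotonicity, PS = (p₁ − p₀) / (1 − p₀).
PS = (0.2 − 0.066) / (1 − 0.066) = 0.134 / 0.934 ≈ 0.1435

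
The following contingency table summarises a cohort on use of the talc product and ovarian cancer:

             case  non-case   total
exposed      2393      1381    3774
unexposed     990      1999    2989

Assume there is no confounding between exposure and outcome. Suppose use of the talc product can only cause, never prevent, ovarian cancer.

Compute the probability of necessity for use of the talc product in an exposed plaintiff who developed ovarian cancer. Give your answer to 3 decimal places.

p₁ = P(outcome | exposed) = 2393/3774 = 0.63408
p₀ = P(outcome | unexposed) = 990/2989 = 0.33121
Under exogeneity and monotonicity, PN = (p₁ − p₀)/p₁.
PN = (0.63408 − 0.33121) / 0.63408 ≈ 0.4776

PN ≈ 0.478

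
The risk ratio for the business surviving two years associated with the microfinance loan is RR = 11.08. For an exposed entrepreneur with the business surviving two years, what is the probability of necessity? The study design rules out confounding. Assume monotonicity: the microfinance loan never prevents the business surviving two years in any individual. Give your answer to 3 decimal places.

Under exogeneity and monotonicity, PN = (RR − 1) / RR = 1 − 1/RR.
PN = (11.08 − 1) / 11.08 = 10.08 / 11.08 ≈ 0.9097

PN ≈ 0.910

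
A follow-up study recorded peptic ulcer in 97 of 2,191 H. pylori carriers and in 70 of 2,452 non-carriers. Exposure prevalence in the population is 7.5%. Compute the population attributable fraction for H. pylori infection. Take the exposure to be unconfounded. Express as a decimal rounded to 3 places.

PAF ≈ 0.040

p₁ = P(outcome | exposed) = 97/2191 = 0.044272
p₀ = P(outcome | unexposed) = 70/2452 = 0.028548
Overall risk P(Y=1) = π·p₁ + (1−π)·p₀ = 0.075×0.044272 + 0.925×0.028548 = 0.029727.
Under exogeneity, PAF = [P(Y=1) − p₀] / P(Y=1).
PAF = (0.029727 − 0.028548) / 0.029727 ≈ 0.0397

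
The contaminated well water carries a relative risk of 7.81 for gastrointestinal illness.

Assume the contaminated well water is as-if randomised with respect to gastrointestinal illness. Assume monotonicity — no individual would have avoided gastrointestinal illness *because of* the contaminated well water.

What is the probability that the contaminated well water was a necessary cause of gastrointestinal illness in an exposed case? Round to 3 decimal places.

Under exogeneity and monotonicity, PN = (RR − 1) / RR = 1 − 1/RR.
PN = (7.81 − 1) / 7.81 = 6.81 / 7.81 ≈ 0.8720

PN ≈ 0.872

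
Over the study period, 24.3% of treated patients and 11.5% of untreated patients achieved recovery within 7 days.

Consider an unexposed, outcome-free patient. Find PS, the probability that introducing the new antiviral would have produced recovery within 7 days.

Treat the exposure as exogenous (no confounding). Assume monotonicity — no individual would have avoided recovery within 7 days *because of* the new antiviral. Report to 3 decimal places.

p₁ = 0.243, p₀ = 0.115.
Under exogeneity and monotonicity, PS = (p₁ − p₀) / (1 − p₀).
PS = (0.243 − 0.115) / (1 − 0.115) = 0.128 / 0.885 ≈ 0.1446

PS ≈ 0.145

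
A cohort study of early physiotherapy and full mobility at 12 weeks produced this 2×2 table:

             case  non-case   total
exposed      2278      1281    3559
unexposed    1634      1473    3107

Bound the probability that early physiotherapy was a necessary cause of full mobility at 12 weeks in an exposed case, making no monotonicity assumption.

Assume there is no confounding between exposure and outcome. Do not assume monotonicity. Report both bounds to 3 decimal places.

0.178 ≤ PN ≤ 0.741

p₁ = P(outcome | exposed) = 2278/3559 = 0.64007
p₀ = P(outcome | unexposed) = 1634/3107 = 0.52591
Under exogeneity alone the bounds on PN are max{0,(p₁−p₀)/p₁} ≤ PN ≤ min{1,(1−p₀)/p₁}.
  lower = (p₁ − p₀)/p₁ = 0.11416 / 0.64007 ≈ 0.1784
  upper = min{1, (1 − p₀)/p₁} = 0.47409 / 0.64007 ≈ 0.7407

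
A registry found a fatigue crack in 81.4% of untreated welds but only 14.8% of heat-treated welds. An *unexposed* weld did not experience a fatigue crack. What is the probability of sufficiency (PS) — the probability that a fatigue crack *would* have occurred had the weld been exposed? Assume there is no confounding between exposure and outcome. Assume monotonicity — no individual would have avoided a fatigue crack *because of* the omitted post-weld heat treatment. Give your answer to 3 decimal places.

p₁ = 0.814, p₀ = 0.148.
Under exogeneity and monotonicity, PS = (p₁ − p₀) / (1 − p₀).
PS = (0.814 − 0.148) / (1 − 0.148) = 0.666 / 0.852 ≈ 0.7817

PS ≈ 0.782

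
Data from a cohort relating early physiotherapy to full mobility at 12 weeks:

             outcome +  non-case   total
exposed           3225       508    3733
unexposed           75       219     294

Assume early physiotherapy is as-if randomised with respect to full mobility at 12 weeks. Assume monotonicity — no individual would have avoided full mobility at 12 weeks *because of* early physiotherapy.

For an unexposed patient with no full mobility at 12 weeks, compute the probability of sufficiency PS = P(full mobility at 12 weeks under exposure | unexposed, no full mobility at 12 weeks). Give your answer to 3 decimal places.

PS ≈ 0.817

p₁ = P(outcome | exposed) = 3225/3733 = 0.86392
p₀ = P(outcome | unexposed) = 75/294 = 0.2551
Under exogeneity and monotonicity, PS = (p₁ − p₀)/(1 − p₀).
PS = (0.86392 − 0.2551) / 0.7449 ≈ 0.8173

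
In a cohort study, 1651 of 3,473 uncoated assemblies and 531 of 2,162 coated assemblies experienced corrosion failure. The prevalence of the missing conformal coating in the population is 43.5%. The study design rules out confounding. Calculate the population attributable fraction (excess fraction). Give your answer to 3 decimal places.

p₁ = P(outcome | exposed) = 1651/3473 = 0.47538
p₀ = P(outcome | unexposed) = 531/2162 = 0.24561
Overall risk P(Y=1) = π·p₁ + (1−π)·p₀ = 0.435×0.47538 + 0.565×0.24561 = 0.34556.
Under exogeneity, PAF = [P(Y=1) − p₀] / P(Y=1).
PAF = (0.34556 − 0.24561) / 0.34556 ≈ 0.2892

PAF ≈ 0.289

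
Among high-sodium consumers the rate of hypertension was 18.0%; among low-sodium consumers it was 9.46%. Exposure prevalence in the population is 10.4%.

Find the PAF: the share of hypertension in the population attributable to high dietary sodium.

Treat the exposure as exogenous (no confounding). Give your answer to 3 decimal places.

PAF ≈ 0.086

p₁ = 0.18, p₀ = 0.0946.
Overall risk P(Y=1) = π·p₁ + (1−π)·p₀ = 0.104×0.18 + 0.896×0.0946 = 0.10348.
Under exogeneity, PAF = [P(Y=1) − p₀] / P(Y=1).
PAF = (0.10348 − 0.0946) / 0.10348 ≈ 0.0858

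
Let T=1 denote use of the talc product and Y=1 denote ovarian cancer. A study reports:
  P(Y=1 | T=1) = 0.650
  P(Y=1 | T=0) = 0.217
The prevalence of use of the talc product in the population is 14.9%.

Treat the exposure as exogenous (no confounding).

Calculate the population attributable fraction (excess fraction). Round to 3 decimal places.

PAF ≈ 0.229

Let p₁ = 0.65, p₀ = 0.217.
Overall risk P(Y=1) = π·p₁ + (1−π)·p₀ = 0.149×0.65 + 0.851×0.217 = 0.28152.
Under exogeneity, PAF = [P(Y=1) − p₀] / P(Y=1).
PAF = (0.28152 − 0.217) / 0.28152 ≈ 0.2292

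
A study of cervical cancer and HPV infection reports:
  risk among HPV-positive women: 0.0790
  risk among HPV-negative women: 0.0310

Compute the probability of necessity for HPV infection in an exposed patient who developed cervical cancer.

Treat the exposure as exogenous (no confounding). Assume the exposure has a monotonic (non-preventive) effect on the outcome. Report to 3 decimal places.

PN ≈ 0.608

Let p₁ = 0.079, p₀ = 0.031.
Under exogeneity and monotonicity, PN = (p₁ − p₀) / p₁.
PN = (0.079 − 0.031) / 0.079 = 0.048 / 0.079 ≈ 0.6076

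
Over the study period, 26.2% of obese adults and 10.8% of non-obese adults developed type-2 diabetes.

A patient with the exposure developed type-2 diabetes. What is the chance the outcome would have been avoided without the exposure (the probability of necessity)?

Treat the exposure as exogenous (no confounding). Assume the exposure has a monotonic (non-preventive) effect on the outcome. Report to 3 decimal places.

p₁ = 0.262, p₀ = 0.108.
Under exogeneity and monotonicity, PN = (p₁ − p₀) / p₁.
PN = (0.262 − 0.108) / 0.262 = 0.154 / 0.262 ≈ 0.5878

PN ≈ 0.588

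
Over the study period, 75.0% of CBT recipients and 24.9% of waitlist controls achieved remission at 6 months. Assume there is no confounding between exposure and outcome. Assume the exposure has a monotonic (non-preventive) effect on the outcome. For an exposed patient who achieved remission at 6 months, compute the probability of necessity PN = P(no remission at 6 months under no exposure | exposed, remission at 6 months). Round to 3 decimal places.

PN ≈ 0.668

p₁ = 0.75, p₀ = 0.249.
Under exogeneity and monotonicity, PN = (p₁ − p₀) / p₁.
PN = (0.75 − 0.249) / 0.75 = 0.501 / 0.75 ≈ 0.6680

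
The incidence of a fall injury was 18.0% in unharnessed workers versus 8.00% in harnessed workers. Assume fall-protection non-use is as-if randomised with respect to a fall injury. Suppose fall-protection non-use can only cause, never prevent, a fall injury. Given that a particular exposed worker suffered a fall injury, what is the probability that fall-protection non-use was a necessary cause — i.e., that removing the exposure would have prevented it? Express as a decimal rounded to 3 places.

p₁ = 0.18, p₀ = 0.08.
Under exogeneity and monotonicity, PN = (p₁ − p₀) / p₁.
PN = (0.18 − 0.08) / 0.18 = 0.1 / 0.18 ≈ 0.5556

PN ≈ 0.556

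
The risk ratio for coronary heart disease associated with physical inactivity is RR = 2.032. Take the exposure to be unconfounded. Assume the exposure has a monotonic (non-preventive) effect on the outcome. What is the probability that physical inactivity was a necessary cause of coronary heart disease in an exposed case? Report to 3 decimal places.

Under exogeneity and monotonicity, PN = (RR − 1) / RR = 1 − 1/RR.
PN = (2.032 − 1) / 2.032 = 1.032 / 2.032 ≈ 0.5079

PN ≈ 0.508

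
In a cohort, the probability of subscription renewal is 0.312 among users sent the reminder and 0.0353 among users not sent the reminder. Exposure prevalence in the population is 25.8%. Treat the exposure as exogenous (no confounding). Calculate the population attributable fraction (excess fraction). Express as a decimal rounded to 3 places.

Let p₁ = 0.312, p₀ = 0.0353.
Overall risk P(Y=1) = π·p₁ + (1−π)·p₀ = 0.258×0.312 + 0.742×0.0353 = 0.10669.
Under exogeneity, PAF = [P(Y=1) − p₀] / P(Y=1).
PAF = (0.10669 − 0.0353) / 0.10669 ≈ 0.6691

PAF ≈ 0.669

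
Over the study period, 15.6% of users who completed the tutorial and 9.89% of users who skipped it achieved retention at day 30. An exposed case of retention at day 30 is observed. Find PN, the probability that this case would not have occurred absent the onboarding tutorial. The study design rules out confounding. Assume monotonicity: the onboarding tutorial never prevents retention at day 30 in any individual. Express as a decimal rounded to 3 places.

p₁ = 0.156, p₀ = 0.0989.
Under exogeneity and monotonicity, PN = (p₁ − p₀) / p₁.
PN = (0.156 − 0.0989) / 0.156 = 0.0571 / 0.156 ≈ 0.3660

PN ≈ 0.366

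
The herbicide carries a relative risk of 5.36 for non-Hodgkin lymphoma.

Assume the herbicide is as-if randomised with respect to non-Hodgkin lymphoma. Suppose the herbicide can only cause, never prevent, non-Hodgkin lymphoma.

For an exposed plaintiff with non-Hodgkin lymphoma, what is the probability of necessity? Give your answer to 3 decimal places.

PN ≈ 0.813

Under exogeneity and monotonicity, PN = (RR − 1) / RR = 1 − 1/RR.
PN = (5.36 − 1) / 5.36 = 4.36 / 5.36 ≈ 0.8134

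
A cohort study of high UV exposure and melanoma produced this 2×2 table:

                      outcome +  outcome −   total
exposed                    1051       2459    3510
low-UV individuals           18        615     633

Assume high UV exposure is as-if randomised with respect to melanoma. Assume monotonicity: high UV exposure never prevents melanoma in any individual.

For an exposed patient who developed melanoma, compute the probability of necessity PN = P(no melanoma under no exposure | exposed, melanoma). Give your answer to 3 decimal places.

PN ≈ 0.905

p₁ = P(outcome | exposed) = 1051/3510 = 0.29943
p₀ = P(outcome | unexposed) = 18/633 = 0.028436
Under exogeneity and monotonicity, PN = (p₁ − p₀)/p₁.
PN = (0.29943 − 0.028436) / 0.29943 ≈ 0.9050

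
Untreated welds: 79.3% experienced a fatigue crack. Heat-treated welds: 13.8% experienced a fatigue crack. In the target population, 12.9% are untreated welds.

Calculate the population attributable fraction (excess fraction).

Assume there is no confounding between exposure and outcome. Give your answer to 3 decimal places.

p₁ = 0.793, p₀ = 0.138.
Overall risk P(Y=1) = π·p₁ + (1−π)·p₀ = 0.129×0.793 + 0.871×0.138 = 0.22249.
Under exogeneity, PAF = [P(Y=1) − p₀] / P(Y=1).
PAF = (0.22249 − 0.138) / 0.22249 ≈ 0.3798

PAF ≈ 0.380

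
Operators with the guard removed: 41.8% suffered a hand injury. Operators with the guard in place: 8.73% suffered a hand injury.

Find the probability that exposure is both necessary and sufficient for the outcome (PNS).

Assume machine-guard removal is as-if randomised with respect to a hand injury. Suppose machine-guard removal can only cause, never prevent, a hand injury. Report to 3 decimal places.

p₁ = 0.418, p₀ = 0.0873.
Under exogeneity and monotonicity, PNS = p₁ − p₀.
PNS = 0.418 − 0.0873 = 0.3307

PNS ≈ 0.331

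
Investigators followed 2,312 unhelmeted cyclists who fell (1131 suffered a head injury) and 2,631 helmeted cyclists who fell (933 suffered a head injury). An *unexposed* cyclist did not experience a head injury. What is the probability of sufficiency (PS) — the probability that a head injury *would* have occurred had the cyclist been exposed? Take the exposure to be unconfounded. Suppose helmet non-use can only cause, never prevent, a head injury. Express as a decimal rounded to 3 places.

p₁ = P(outcome | exposed) = 1131/2312 = 0.48919
p₀ = P(outcome | unexposed) = 933/2631 = 0.35462
Under exogeneity and monotonicity, PS = (p₁ − p₀) / (1 − p₀).
PS = (0.48919 − 0.35462) / (1 − 0.35462) = 0.13457 / 0.64538 ≈ 0.2085

PS ≈ 0.209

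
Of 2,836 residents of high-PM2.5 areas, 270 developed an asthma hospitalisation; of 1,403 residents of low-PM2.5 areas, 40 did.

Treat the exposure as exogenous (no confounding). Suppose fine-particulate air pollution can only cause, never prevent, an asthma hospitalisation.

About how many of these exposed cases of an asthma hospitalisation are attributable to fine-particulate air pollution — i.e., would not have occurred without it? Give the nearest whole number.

p₁ = P(outcome | exposed) = 270/2836 = 0.095205
p₀ = P(outcome | unexposed) = 40/1403 = 0.02851
PN = (p₁ − p₀)/p₁ = (0.095205 − 0.02851) / 0.095205 ≈ 0.70054.
Attributable cases ≈ PN × (exposed cases) = 0.70054 × 270 ≈ 189.14.

about 189 cases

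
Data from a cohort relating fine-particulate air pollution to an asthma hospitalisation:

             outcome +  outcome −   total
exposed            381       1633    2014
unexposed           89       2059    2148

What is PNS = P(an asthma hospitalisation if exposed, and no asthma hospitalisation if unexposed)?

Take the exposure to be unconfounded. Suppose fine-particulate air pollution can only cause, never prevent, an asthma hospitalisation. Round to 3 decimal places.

PNS ≈ 0.148

p₁ = P(outcome | exposed) = 381/2014 = 0.18918
p₀ = P(outcome | unexposed) = 89/2148 = 0.041434
Under exogeneity and monotonicity, PNS = p₁ − p₀.
PNS = 0.18918 − 0.041434 = 0.14774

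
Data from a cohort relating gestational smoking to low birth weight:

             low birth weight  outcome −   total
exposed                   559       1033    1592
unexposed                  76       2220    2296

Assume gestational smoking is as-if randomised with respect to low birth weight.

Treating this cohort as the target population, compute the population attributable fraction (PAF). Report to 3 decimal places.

p₁ = P(outcome | exposed) = 559/1592 = 0.35113
p₀ = P(outcome | unexposed) = 76/2296 = 0.033101
Exposure prevalence π = 1592/3888 = 0.40947; overall risk P(Y=1) = 0.16332.
Under exogeneity, PAF = [P(Y=1) − p₀]/P(Y=1).
PAF = (0.16332 − 0.033101) / 0.16332 ≈ 0.7973

PAF ≈ 0.797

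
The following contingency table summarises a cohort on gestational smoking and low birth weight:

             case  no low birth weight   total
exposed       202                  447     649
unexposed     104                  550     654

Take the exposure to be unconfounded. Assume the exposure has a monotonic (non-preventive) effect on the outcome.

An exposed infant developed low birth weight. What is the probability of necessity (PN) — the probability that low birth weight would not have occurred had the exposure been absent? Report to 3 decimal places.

PN ≈ 0.489

p₁ = P(outcome | exposed) = 202/649 = 0.31125
p₀ = P(outcome | unexposed) = 104/654 = 0.15902
Under exogeneity and monotonicity, PN = (p₁ − p₀)/p₁.
PN = (0.31125 − 0.15902) / 0.31125 ≈ 0.4891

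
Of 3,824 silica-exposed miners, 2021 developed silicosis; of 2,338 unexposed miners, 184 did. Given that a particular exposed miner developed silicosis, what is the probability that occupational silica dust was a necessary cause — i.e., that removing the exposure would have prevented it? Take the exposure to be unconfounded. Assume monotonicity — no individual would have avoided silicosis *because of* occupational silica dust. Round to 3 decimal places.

PN ≈ 0.851

p₁ = P(outcome | exposed) = 2021/3824 = 0.5285
p₀ = P(outcome | unexposed) = 184/2338 = 0.0787
Under exogeneity and monotonicity, PN = (p₁ − p₀) / p₁.
PN = (0.5285 − 0.0787) / 0.5285 = 0.4498 / 0.5285 ≈ 0.8511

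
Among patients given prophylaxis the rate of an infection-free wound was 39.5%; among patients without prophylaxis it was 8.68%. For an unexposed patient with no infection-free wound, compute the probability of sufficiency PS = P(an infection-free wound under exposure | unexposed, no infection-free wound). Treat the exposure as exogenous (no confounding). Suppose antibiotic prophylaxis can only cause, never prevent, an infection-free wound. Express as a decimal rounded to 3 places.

PS ≈ 0.337

p₁ = 0.395, p₀ = 0.0868.
Under exogeneity and monotonicity, PS = (p₁ − p₀) / (1 − p₀).
PS = (0.395 − 0.0868) / (1 − 0.0868) = 0.3082 / 0.9132 ≈ 0.3375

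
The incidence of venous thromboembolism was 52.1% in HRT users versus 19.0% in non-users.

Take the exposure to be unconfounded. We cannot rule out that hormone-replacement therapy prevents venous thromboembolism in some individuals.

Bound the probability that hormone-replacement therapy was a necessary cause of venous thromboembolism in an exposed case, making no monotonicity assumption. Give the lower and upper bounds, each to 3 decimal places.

0.635 ≤ PN ≤ 1.000

p₁ = 0.521, p₀ = 0.19.
Under exogeneity alone the bounds on PN are max{0,(p₁−p₀)/p₁} ≤ PN ≤ min{1,(1−p₀)/p₁}.
  lower = (p₁ − p₀)/p₁ = 0.331 / 0.521 ≈ 0.6353
  upper = min{1, (1 − p₀)/p₁} = 0.81 / 0.521 ≈ 1.5547 → capped at 1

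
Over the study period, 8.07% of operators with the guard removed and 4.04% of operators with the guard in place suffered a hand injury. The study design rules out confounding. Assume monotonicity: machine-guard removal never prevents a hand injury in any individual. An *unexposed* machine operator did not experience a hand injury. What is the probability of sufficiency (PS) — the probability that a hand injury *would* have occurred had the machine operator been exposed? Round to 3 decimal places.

PS ≈ 0.042

p₁ = 0.0807, p₀ = 0.0404.
Under exogeneity and monotonicity, PS = (p₁ − p₀) / (1 − p₀).
PS = (0.0807 − 0.0404) / (1 − 0.0404) = 0.0403 / 0.9596 ≈ 0.0420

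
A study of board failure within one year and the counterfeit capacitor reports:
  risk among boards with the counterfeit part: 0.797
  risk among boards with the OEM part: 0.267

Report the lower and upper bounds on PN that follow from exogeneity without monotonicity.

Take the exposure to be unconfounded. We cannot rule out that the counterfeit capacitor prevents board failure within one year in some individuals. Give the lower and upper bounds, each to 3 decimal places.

0.665 ≤ PN ≤ 0.920

Let p₁ = 0.797, p₀ = 0.267.
Under exogeneity alone the bounds on PN are max{0,(p₁−p₀)/p₁} ≤ PN ≤ min{1,(1−p₀)/p₁}.
  lower = (p₁ − p₀)/p₁ = 0.53 / 0.797 ≈ 0.6650
  upper = min{1, (1 − p₀)/p₁} = 0.733 / 0.797 ≈ 0.9197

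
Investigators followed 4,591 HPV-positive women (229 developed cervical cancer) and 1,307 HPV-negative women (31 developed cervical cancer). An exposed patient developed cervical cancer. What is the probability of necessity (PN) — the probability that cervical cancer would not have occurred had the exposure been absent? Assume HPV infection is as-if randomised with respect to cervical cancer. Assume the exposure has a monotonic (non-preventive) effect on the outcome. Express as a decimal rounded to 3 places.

PN ≈ 0.524

p₁ = P(outcome | exposed) = 229/4591 = 0.04988
p₀ = P(outcome | unexposed) = 31/1307 = 0.023718
Under exogeneity and monotonicity, PN = (p₁ − p₀) / p₁.
PN = (0.04988 − 0.023718) / 0.04988 = 0.026162 / 0.04988 ≈ 0.5245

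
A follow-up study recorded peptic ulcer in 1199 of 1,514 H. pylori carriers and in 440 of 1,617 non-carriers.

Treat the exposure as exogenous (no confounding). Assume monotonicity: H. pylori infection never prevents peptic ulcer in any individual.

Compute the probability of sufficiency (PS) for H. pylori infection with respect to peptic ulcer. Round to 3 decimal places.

PS ≈ 0.714

p₁ = P(outcome | exposed) = 1199/1514 = 0.79194
p₀ = P(outcome | unexposed) = 440/1617 = 0.27211
Under exogeneity and monotonicity, PS = (p₁ − p₀) / (1 − p₀).
PS = (0.79194 − 0.27211) / (1 − 0.27211) = 0.51983 / 0.72789 ≈ 0.7142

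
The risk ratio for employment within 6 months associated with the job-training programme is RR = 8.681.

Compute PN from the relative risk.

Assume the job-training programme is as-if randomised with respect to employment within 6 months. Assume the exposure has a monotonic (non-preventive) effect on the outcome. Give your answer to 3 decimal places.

PN ≈ 0.885

Under exogeneity and monotonicity, PN = (RR − 1) / RR = 1 − 1/RR.
PN = (8.681 − 1) / 8.681 = 7.681 / 8.681 ≈ 0.8848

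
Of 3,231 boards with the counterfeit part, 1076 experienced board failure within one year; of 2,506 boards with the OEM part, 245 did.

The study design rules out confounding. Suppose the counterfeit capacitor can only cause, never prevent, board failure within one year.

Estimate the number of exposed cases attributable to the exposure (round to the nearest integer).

p₁ = P(outcome | exposed) = 1076/3231 = 0.33302
p₀ = P(outcome | unexposed) = 245/2506 = 0.097765
PN = (p₁ − p₀)/p₁ = (0.33302 − 0.097765) / 0.33302 ≈ 0.70643.
Attributable cases ≈ PN × (exposed cases) = 0.70643 × 1076 ≈ 760.12.

about 760 cases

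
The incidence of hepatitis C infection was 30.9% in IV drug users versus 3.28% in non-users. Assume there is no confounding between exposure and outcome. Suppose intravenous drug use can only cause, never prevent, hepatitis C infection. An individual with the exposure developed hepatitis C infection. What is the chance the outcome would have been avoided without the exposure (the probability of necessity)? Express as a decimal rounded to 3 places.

p₁ = 0.309, p₀ = 0.0328.
Under exogeneity and monotonicity, PN = (p₁ − p₀) / p₁.
PN = (0.309 − 0.0328) / 0.309 = 0.2762 / 0.309 ≈ 0.8939

PN ≈ 0.894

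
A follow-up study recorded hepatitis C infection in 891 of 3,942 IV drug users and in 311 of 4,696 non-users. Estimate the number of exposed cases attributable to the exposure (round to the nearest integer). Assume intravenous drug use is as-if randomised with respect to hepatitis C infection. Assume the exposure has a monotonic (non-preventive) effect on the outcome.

p₁ = P(outcome | exposed) = 891/3942 = 0.22603
p₀ = P(outcome | unexposed) = 311/4696 = 0.066227
PN = (p₁ − p₀)/p₁ = (0.22603 − 0.066227) / 0.22603 ≈ 0.70700.
Attributable cases ≈ PN × (exposed cases) = 0.70700 × 891 ≈ 629.93.

about 630 cases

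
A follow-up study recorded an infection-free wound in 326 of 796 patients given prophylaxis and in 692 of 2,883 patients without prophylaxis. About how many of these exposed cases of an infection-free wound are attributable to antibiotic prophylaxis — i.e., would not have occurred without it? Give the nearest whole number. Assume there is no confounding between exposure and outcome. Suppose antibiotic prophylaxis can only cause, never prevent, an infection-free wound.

about 135 cases

p₁ = P(outcome | exposed) = 326/796 = 0.40955
p₀ = P(outcome | unexposed) = 692/2883 = 0.24003
PN = (p₁ − p₀)/p₁ = (0.40955 − 0.24003) / 0.40955 ≈ 0.41392.
Attributable cases ≈ PN × (exposed cases) = 0.41392 × 326 ≈ 134.94.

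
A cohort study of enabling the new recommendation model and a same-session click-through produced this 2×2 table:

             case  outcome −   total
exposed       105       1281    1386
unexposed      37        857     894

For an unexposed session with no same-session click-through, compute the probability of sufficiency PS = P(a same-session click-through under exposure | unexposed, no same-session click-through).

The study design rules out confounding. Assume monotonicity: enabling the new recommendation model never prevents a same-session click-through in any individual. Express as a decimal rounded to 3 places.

PS ≈ 0.036

p₁ = P(outcome | exposed) = 105/1386 = 0.075758
p₀ = P(outcome | unexposed) = 37/894 = 0.041387
Under exogeneity and monotonicity, PS = (p₁ − p₀)/(1 − p₀).
PS = (0.075758 − 0.041387) / 0.95861 ≈ 0.0359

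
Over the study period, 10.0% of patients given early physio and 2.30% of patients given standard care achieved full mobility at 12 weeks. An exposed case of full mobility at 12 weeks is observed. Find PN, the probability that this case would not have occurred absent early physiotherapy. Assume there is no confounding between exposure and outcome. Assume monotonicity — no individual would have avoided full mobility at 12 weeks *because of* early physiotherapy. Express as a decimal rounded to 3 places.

p₁ = 0.1, p₀ = 0.023.
Under exogeneity and monotonicity, PN = (p₁ − p₀) / p₁.
PN = (0.1 − 0.023) / 0.1 = 0.077 / 0.1 ≈ 0.7700

PN ≈ 0.770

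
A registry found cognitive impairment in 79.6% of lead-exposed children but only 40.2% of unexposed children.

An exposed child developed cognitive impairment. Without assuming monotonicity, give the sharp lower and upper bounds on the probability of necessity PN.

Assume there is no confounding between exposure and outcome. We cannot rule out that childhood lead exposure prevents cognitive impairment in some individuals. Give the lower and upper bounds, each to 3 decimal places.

p₁ = 0.796, p₀ = 0.402.
Under exogeneity alone the bounds on PN are max{0,(p₁−p₀)/p₁} ≤ PN ≤ min{1,(1−p₀)/p₁}.
  lower = (p₁ − p₀)/p₁ = 0.394 / 0.796 ≈ 0.4950
  upper = min{1, (1 − p₀)/p₁} = 0.598 / 0.796 ≈ 0.7513

0.495 ≤ PN ≤ 0.751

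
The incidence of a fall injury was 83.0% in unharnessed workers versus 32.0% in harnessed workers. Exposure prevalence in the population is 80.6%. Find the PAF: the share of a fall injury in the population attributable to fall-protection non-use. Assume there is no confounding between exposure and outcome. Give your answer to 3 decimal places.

PAF ≈ 0.562

p₁ = 0.83, p₀ = 0.32.
Overall risk P(Y=1) = π·p₁ + (1−π)·p₀ = 0.806×0.83 + 0.194×0.32 = 0.73106.
Under exogeneity, PAF = [P(Y=1) − p₀] / P(Y=1).
PAF = (0.73106 − 0.32) / 0.73106 ≈ 0.5623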